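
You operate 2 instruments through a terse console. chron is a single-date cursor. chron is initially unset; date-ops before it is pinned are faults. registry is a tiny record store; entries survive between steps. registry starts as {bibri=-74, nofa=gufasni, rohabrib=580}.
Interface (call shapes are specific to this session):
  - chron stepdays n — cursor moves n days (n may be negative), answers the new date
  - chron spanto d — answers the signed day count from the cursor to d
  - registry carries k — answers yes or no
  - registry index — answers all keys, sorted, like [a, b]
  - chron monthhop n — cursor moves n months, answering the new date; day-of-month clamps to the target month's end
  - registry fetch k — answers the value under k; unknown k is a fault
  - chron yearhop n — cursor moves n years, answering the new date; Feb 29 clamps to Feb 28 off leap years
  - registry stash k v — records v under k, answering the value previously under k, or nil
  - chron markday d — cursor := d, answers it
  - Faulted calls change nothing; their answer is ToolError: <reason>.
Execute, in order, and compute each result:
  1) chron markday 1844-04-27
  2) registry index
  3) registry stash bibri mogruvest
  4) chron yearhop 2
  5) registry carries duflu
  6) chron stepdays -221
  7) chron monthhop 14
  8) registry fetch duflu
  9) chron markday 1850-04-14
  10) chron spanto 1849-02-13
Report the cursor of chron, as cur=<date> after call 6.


$ chron markday d: 1844-04-27
[out] 1844-04-27
$ registry index
[out] [bibri, nofa, rohabrib]
$ registry stash k: bibri v: mogruvest
[out] -74
$ chron yearhop n: 2
[out] 1846-04-27
$ registry carries k: duflu
[out] no
$ chron stepdays n: -221
[out] 1845-09-18
$ chron monthhop n: 14
[out] 1846-11-18
$ registry fetch k: duflu
[out] ToolError: no such key duflu
$ chron markday d: 1850-04-14
[out] 1850-04-14
$ chron spanto d: 1849-02-13
[out] -425

Answer: cur=1845-09-18


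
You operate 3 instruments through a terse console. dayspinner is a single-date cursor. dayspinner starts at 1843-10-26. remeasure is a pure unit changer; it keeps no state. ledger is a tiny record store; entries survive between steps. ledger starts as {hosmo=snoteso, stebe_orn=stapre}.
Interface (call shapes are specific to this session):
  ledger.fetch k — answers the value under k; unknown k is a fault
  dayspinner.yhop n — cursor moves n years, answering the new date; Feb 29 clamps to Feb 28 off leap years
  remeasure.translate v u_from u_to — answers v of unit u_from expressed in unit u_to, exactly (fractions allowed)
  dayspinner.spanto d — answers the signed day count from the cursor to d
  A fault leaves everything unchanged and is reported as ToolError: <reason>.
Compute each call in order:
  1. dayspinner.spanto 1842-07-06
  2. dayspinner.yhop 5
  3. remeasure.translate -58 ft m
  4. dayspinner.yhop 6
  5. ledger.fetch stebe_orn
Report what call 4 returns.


! 1. dayspinner.spanto(d→1842-07-06) == -477
! 2. dayspinner.yhop(n→5) == 1848-10-26
! 3. remeasure.translate(v→-58, u_from→ft, u_to→m) == -11049/625
! 4. dayspinner.yhop(n→6) == 1854-10-26
! 5. ledger.fetch(k→stebe_orn) == stapre

Answer: 1854-10-26


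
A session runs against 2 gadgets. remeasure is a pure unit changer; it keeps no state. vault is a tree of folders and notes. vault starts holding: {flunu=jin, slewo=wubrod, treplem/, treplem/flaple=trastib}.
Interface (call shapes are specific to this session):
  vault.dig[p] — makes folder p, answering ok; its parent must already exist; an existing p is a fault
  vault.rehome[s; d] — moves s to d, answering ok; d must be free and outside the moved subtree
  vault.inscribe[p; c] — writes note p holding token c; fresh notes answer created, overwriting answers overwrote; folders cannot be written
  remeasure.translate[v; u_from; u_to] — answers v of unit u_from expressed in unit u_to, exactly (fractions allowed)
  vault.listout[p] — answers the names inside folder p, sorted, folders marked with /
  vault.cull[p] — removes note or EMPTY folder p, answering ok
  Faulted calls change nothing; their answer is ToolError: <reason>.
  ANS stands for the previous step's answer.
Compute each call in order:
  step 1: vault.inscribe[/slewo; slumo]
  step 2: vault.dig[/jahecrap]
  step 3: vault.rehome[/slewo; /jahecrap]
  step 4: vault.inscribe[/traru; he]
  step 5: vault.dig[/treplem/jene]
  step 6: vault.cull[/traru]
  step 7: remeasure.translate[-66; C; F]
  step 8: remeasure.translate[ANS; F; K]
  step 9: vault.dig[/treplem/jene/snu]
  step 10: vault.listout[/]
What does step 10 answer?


Step: vault.inscribe[p='/slewo'; c='slumo']
Result: overwrote
Step: vault.dig[p='/jahecrap']
Result: ok
Step: vault.rehome[s='/slewo'; d='/jahecrap']
Result: ToolError: exists
Step: vault.inscribe[p='/traru'; c='he']
Result: created
Step: vault.dig[p='/treplem/jene']
Result: ok
Step: vault.cull[p='/traru']
Result: ok
Step: remeasure.translate[v='-66'; u_from='C'; u_to='F']
Result: -434/5
Step: remeasure.translate[v='ANS'; u_from='F'; u_to='K']
Result: 4143/20
Step: vault.dig[p='/treplem/jene/snu']
Result: ok
Step: vault.listout[p='/']
Result: [flunu, jahecrap/, slewo, treplem/]

Answer: [flunu, jahecrap/, slewo, treplem/]


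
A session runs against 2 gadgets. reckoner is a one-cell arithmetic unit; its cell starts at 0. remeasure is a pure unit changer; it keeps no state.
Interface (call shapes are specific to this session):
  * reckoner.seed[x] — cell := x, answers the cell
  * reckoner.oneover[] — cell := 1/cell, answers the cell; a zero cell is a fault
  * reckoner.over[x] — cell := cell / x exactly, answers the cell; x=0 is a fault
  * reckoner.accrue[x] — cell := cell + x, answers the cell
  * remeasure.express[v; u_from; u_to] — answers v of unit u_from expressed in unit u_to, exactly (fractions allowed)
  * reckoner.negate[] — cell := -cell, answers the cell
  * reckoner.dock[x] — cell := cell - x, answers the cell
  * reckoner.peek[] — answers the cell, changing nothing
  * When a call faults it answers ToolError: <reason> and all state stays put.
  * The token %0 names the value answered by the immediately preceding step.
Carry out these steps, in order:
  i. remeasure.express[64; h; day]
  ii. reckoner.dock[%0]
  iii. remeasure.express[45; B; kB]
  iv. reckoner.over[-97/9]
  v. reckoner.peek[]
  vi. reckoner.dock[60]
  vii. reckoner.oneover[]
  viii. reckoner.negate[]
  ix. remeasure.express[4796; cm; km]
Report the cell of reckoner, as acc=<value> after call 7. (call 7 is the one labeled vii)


>>> remeasure.express v→64 u_from→h u_to→day
  8/3
>>> reckoner.dock x→%0
  -8/3
>>> remeasure.express v→45 u_from→B u_to→kB
  9/200
>>> reckoner.over x→-97/9
  24/97
>>> reckoner.peek
  24/97
>>> reckoner.dock x→60
  -5796/97
>>> reckoner.oneover
  -97/5796
>>> reckoner.negate
  97/5796
>>> remeasure.express v→4796 u_from→cm u_to→km
  1199/25000

Answer: acc=-97/5796


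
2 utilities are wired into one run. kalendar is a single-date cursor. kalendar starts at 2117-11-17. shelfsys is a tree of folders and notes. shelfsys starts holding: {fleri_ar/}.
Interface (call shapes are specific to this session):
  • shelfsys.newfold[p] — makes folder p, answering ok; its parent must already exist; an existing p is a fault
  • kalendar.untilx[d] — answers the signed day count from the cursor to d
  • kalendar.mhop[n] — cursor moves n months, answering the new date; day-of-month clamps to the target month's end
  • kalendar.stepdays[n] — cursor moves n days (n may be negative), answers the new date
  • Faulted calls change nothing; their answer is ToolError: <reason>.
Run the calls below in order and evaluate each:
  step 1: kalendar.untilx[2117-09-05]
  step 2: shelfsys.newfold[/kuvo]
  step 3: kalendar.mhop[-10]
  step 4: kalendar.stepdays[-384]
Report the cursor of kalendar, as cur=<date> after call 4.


Answer: cur=2115-12-30

Derivation:
CALL kalendar.untilx[d='2117-09-05']
RET  -73
CALL shelfsys.newfold[p='/kuvo']
RET  ok
CALL kalendar.mhop[n='-10']
RET  2117-01-17
CALL kalendar.stepdays[n='-384']
RET  2115-12-30


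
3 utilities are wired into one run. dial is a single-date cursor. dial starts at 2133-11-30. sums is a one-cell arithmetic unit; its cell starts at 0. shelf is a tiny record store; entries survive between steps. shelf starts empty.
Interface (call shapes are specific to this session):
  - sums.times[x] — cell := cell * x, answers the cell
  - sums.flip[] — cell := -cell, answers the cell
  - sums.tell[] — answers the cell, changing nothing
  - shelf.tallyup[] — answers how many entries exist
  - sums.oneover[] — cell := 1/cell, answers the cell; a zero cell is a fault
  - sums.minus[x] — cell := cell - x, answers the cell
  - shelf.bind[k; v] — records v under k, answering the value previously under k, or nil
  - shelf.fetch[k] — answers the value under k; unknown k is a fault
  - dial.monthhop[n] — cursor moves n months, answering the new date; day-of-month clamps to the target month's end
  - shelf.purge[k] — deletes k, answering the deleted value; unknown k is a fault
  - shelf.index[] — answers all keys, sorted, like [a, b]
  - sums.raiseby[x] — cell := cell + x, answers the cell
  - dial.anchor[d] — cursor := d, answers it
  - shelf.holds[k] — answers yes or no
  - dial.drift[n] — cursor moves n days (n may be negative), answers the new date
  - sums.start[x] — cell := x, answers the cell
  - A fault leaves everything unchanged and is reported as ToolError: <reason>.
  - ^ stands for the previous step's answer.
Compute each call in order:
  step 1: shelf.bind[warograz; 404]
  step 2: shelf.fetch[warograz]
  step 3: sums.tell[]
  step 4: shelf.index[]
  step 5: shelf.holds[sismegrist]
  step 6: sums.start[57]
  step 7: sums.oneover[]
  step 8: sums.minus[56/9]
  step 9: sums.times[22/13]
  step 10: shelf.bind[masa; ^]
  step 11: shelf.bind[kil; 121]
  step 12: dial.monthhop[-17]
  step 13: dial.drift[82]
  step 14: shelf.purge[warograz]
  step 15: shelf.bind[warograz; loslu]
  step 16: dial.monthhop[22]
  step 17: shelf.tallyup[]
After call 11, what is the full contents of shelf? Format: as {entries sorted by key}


CALL shelf.bind[k=warograz; v=404]
RET  nil
CALL shelf.fetch[k=warograz]
RET  404
CALL sums.tell[]
RET  0
CALL shelf.index[]
RET  [warograz]
CALL shelf.holds[k=sismegrist]
RET  no
CALL sums.start[x=57]
RET  57
CALL sums.oneover[]
RET  1/57
CALL sums.minus[x=56/9]
RET  -1061/171
CALL sums.times[x=22/13]
RET  -23342/2223
CALL shelf.bind[k=masa; v=^]
RET  nil
CALL shelf.bind[k=kil; v=121]
RET  nil
CALL dial.monthhop[n=-17]
RET  2132-06-30
CALL dial.drift[n=82]
RET  2132-09-20
CALL shelf.purge[k=warograz]
RET  404
CALL shelf.bind[k=warograz; v=loslu]
RET  nil
CALL dial.monthhop[n=22]
RET  2134-07-20
CALL shelf.tallyup[]
RET  3

Answer: {kil=121, masa=-23342/2223, warograz=404}


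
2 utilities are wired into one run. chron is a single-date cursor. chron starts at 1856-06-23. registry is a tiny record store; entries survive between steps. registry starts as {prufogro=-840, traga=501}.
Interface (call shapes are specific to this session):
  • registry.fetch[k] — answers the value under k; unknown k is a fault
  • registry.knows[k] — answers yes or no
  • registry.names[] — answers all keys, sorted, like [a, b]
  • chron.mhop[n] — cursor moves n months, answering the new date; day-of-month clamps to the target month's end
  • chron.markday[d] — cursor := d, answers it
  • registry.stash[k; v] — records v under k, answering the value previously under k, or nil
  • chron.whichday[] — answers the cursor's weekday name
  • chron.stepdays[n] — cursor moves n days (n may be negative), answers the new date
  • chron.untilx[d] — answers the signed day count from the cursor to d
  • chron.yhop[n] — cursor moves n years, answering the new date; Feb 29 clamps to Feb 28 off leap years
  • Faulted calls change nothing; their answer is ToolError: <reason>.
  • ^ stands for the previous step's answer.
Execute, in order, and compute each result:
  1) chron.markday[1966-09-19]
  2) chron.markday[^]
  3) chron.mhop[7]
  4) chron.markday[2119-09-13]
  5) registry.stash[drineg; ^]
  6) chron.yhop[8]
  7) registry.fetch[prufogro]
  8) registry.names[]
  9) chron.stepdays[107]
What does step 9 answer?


-- 1. chron.markday(d=1966-09-19) : 1966-09-19
-- 2. chron.markday(d=^) : 1966-09-19
-- 3. chron.mhop(n=7) : 1967-04-19
-- 4. chron.markday(d=2119-09-13) : 2119-09-13
-- 5. registry.stash(k=drineg, v=^) : nil
-- 6. chron.yhop(n=8) : 2127-09-13
-- 7. registry.fetch(k=prufogro) : -840
-- 8. registry.names() : [drineg, prufogro, traga]
-- 9. chron.stepdays(n=107) : 2127-12-29

Answer: 2127-12-29


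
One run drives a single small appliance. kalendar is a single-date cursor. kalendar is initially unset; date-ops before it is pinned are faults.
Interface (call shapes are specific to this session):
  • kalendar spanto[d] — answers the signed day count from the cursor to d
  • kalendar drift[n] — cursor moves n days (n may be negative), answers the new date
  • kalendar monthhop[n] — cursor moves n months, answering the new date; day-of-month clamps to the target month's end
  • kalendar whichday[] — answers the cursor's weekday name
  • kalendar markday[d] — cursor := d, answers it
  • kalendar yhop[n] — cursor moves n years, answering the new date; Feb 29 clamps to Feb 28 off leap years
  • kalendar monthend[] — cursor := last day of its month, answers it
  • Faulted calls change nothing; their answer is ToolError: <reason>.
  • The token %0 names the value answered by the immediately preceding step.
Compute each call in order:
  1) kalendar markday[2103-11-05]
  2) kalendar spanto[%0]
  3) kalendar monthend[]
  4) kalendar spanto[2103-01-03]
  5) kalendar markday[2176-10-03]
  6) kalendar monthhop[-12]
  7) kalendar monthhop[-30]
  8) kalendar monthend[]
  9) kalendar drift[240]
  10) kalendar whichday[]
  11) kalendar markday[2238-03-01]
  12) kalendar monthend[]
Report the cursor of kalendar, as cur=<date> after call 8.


Answer: cur=2173-04-30

Derivation:
I try kalendar markday on 2103-11-05, yielding 2103-11-05.
I use kalendar spanto on %0, giving 0.
Next I call kalendar monthend, — result: 2103-11-30.
Invoking kalendar spanto on 2103-01-03, → -331.
I use kalendar markday on 2176-10-03, — result: 2176-10-03.
Next I call kalendar monthhop on -12, and observe 2175-10-03.
Calling kalendar monthhop on -30, giving 2173-04-03.
I invoke kalendar monthend, which returns 2173-04-30.
Using kalendar drift on 240, — result: 2173-12-26.
Now I run kalendar whichday, — result: Sunday.
Now I run kalendar markday on 2238-03-01, and get 2238-03-01.
Now I run kalendar monthend(), → 2238-03-31.


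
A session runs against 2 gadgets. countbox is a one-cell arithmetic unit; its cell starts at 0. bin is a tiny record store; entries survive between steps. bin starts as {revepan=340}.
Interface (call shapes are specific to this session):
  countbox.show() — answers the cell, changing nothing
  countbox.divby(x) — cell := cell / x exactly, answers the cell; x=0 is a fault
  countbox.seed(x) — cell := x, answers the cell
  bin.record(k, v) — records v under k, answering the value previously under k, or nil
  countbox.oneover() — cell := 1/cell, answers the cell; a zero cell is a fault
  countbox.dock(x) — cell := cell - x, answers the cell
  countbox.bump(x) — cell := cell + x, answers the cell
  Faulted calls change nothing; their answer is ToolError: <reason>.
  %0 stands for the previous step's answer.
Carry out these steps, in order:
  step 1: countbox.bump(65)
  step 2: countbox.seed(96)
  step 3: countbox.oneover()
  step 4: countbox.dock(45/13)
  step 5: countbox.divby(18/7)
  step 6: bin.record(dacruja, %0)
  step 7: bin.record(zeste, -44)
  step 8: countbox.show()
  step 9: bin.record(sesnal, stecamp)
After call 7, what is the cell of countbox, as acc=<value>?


# 1. countbox.bump(x→65) => 65
# 2. countbox.seed(x→96) => 96
# 3. countbox.oneover() => 1/96
# 4. countbox.dock(x→45/13) => -4307/1248
# 5. countbox.divby(x→18/7) => -30149/22464
# 6. bin.record(k→dacruja, v→%0) => nil
# 7. bin.record(k→zeste, v→-44) => nil
# 8. countbox.show() => -30149/22464
# 9. bin.record(k→sesnal, v→stecamp) => nil

Answer: acc=-30149/22464


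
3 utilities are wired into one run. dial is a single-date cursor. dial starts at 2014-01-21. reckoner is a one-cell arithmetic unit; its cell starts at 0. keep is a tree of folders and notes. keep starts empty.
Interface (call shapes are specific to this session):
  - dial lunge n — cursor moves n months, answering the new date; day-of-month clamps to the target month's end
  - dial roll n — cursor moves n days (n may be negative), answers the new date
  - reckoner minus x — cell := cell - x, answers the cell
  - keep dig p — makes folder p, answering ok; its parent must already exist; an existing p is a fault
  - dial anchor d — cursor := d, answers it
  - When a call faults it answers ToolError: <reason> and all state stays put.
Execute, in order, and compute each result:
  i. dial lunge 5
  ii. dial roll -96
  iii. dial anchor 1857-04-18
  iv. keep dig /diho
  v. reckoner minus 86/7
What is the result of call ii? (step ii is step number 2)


Answer: 2014-03-17

Derivation:
I call dial lunge(n→5), → 2014-06-21.
Invoking dial roll(n→-96), — result: 2014-03-17.
Now I run dial anchor(d→1857-04-18), — result: 1857-04-18.
Next I call keep dig(p→/diho): ok.
Next I call reckoner minus(x→86/7), yielding -86/7.


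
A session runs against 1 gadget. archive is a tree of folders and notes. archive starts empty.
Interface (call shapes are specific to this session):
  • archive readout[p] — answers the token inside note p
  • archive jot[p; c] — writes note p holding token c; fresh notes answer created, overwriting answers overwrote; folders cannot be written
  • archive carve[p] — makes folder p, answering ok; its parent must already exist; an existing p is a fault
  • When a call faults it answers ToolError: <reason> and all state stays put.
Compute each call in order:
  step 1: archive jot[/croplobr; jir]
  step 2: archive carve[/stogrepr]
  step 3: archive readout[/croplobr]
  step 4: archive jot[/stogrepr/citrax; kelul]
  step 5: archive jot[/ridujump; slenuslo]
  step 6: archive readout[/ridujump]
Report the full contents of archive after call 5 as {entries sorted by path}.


Answer: {croplobr=jir, ridujump=slenuslo, stogrepr/, stogrepr/citrax=kelul}

Derivation:
! 1. archive jot(p='/croplobr', c='jir') : created
! 2. archive carve(p='/stogrepr') : ok
! 3. archive readout(p='/croplobr') : jir
! 4. archive jot(p='/stogrepr/citrax', c='kelul') : created
! 5. archive jot(p='/ridujump', c='slenuslo') : created
! 6. archive readout(p='/ridujump') : slenuslo


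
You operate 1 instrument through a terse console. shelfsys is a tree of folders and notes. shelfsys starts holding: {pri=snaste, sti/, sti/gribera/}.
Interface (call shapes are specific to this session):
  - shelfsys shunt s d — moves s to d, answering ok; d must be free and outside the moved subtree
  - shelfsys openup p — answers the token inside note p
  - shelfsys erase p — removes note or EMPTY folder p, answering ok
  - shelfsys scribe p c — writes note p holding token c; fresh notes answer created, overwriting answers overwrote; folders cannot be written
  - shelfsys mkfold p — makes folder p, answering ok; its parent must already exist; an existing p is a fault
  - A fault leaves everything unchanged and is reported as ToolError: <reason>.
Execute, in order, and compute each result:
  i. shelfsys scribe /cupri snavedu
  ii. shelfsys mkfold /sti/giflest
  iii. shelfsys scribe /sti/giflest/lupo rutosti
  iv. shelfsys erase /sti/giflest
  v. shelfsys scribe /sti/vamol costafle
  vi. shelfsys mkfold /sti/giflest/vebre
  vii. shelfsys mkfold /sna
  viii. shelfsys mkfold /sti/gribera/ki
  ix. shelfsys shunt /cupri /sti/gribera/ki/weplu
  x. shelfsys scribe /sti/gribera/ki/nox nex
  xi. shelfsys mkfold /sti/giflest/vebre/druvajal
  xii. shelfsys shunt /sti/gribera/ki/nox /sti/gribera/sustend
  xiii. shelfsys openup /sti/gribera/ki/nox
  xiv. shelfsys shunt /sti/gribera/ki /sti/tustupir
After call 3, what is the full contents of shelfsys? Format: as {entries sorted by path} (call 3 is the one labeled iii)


[in] shelfsys scribe p=/cupri c=snavedu
  created
[in] shelfsys mkfold p=/sti/giflest
  ok
[in] shelfsys scribe p=/sti/giflest/lupo c=rutosti
  created
[in] shelfsys erase p=/sti/giflest
  ToolError: not empty
[in] shelfsys scribe p=/sti/vamol c=costafle
  created
[in] shelfsys mkfold p=/sti/giflest/vebre
  ok
[in] shelfsys mkfold p=/sna
  ok
[in] shelfsys mkfold p=/sti/gribera/ki
  ok
[in] shelfsys shunt s=/cupri d=/sti/gribera/ki/weplu
  ok
[in] shelfsys scribe p=/sti/gribera/ki/nox c=nex
  created
[in] shelfsys mkfold p=/sti/giflest/vebre/druvajal
  ok
[in] shelfsys shunt s=/sti/gribera/ki/nox d=/sti/gribera/sustend
  ok
[in] shelfsys openup p=/sti/gribera/ki/nox
  ToolError: not found
[in] shelfsys shunt s=/sti/gribera/ki d=/sti/tustupir
  ok

Answer: {cupri=snavedu, pri=snaste, sti/, sti/giflest/, sti/giflest/lupo=rutosti, sti/gribera/}


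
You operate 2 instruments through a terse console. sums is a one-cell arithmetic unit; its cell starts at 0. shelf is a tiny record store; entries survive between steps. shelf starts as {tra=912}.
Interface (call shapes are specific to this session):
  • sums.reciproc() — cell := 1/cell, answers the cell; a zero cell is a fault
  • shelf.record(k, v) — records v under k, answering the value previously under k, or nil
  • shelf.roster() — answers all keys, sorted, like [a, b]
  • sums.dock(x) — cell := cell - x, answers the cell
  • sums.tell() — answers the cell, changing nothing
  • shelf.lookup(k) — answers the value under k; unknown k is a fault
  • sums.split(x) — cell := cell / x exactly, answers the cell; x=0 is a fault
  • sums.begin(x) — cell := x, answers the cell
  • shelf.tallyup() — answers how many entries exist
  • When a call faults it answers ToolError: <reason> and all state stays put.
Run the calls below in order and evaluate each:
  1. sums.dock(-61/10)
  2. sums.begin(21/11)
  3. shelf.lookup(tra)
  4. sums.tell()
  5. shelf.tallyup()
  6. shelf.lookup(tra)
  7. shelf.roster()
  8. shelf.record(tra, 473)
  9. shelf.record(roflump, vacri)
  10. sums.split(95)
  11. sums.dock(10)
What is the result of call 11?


Answer: -10429/1045

Derivation:
I run sums.dock(x: -61/10), → 61/10.
I try sums.begin(x: 21/11), and get 21/11.
Calling shelf.lookup(k: tra), and get 912.
Using sums.tell, and observe 21/11.
I use shelf.tallyup(), yielding 1.
I call shelf.lookup(k: tra), and see 912.
Then shelf.roster, which returns [tra].
Then shelf.record(k: tra, v: 473), yielding 912.
Now I run shelf.record(k: roflump, v: vacri), giving nil.
I call sums.split(x: 95), — result: 21/1045.
I call sums.dock(x: 10), → -10429/1045.


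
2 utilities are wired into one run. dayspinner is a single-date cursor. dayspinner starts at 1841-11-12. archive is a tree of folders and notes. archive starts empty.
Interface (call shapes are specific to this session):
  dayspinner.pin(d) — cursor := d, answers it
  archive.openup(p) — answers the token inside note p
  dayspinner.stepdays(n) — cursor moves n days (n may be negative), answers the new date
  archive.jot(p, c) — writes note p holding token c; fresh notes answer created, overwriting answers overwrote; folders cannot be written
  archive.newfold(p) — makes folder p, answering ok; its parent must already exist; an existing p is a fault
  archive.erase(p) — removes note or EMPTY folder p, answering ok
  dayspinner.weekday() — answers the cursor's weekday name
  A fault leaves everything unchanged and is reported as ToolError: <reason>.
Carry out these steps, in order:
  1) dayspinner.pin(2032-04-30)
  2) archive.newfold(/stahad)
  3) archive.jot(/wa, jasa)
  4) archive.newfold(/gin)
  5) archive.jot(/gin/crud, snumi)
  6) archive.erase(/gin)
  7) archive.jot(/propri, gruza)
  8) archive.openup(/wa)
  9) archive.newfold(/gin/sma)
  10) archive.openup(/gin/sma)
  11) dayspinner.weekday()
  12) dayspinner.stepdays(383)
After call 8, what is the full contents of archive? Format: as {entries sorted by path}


Answer: {gin/, gin/crud=snumi, propri=gruza, stahad/, wa=jasa}

Derivation:
Step: dayspinner.pin[d: 2032-04-30]
Result: 2032-04-30
Step: archive.newfold[p: /stahad]
Result: ok
Step: archive.jot[p: /wa; c: jasa]
Result: created
Step: archive.newfold[p: /gin]
Result: ok
Step: archive.jot[p: /gin/crud; c: snumi]
Result: created
Step: archive.erase[p: /gin]
Result: ToolError: not empty
Step: archive.jot[p: /propri; c: gruza]
Result: created
Step: archive.openup[p: /wa]
Result: jasa
Step: archive.newfold[p: /gin/sma]
Result: ok
Step: archive.openup[p: /gin/sma]
Result: ToolError: is a directory
Step: dayspinner.weekday[]
Result: Friday
Step: dayspinner.stepdays[n: 383]
Result: 2033-05-18


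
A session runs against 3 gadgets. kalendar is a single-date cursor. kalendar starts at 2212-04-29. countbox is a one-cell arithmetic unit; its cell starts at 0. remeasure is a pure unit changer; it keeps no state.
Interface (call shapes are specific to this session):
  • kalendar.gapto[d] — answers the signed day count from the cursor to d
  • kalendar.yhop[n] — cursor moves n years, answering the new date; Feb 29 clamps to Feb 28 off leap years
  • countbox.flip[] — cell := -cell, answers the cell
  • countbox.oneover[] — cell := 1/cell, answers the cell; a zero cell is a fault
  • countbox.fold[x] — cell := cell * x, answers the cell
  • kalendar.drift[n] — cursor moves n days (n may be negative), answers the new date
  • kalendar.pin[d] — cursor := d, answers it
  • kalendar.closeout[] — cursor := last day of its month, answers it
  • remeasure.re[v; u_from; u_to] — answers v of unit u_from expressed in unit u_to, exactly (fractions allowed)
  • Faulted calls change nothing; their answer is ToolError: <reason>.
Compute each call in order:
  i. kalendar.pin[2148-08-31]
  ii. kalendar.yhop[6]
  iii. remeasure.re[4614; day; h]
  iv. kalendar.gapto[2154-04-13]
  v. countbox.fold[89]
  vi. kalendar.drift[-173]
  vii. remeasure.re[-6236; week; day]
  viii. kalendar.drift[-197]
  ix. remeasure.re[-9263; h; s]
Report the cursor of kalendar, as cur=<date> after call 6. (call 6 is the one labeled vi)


Answer: cur=2154-03-11

Derivation:
Act: kalendar.pin[d→2148-08-31]
Obs: 2148-08-31
Act: kalendar.yhop[n→6]
Obs: 2154-08-31
Act: remeasure.re[v→4614; u_from→day; u_to→h]
Obs: 110736
Act: kalendar.gapto[d→2154-04-13]
Obs: -140
Act: countbox.fold[x→89]
Obs: 0
Act: kalendar.drift[n→-173]
Obs: 2154-03-11
Act: remeasure.re[v→-6236; u_from→week; u_to→day]
Obs: -43652
Act: kalendar.drift[n→-197]
Obs: 2153-08-26
Act: remeasure.re[v→-9263; u_from→h; u_to→s]
Obs: -33346800


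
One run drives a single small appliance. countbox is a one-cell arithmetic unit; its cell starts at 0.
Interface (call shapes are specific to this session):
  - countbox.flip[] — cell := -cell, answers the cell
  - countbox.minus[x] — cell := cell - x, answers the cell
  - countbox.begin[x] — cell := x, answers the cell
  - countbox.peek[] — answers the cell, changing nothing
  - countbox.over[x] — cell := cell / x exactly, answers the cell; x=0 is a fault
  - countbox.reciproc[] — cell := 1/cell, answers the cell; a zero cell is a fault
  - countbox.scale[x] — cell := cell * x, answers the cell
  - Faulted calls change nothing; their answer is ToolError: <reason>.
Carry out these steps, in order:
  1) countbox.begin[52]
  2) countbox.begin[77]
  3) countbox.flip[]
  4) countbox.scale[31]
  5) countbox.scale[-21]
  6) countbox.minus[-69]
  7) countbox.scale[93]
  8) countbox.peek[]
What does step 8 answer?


Answer: 4668228

Derivation:
;; 1. begin(x='52') => 52
;; 2. begin(x='77') => 77
;; 3. flip() => -77
;; 4. scale(x='31') => -2387
;; 5. scale(x='-21') => 50127
;; 6. minus(x='-69') => 50196
;; 7. scale(x='93') => 4668228
;; 8. peek() => 4668228


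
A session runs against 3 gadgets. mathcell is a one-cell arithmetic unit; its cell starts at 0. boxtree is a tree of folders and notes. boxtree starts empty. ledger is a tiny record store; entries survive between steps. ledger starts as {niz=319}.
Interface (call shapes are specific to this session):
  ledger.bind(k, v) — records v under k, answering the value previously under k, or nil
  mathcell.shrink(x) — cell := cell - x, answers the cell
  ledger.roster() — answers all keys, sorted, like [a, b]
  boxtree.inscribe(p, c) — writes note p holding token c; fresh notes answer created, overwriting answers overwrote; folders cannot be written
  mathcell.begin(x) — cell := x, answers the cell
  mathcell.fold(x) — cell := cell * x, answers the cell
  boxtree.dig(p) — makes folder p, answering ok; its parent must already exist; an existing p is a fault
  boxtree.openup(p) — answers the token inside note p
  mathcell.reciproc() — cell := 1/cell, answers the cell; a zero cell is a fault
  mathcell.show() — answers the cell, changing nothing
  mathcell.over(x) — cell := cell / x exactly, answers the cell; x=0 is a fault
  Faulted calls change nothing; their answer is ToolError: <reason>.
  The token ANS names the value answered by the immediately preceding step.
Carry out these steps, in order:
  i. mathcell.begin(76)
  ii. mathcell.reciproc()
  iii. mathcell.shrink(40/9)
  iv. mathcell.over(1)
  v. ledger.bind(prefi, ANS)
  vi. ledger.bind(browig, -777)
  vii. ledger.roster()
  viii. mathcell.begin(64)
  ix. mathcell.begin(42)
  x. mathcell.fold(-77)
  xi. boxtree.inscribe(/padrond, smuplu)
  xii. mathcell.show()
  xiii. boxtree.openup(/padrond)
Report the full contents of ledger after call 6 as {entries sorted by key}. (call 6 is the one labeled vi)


$ begin x→76
[out] 76
$ reciproc
[out] 1/76
$ shrink x→40/9
[out] -3031/684
$ over x→1
[out] -3031/684
$ bind k→prefi v→ANS
[out] nil
$ bind k→browig v→-777
[out] nil
$ roster
[out] [browig, niz, prefi]
$ begin x→64
[out] 64
$ begin x→42
[out] 42
$ fold x→-77
[out] -3234
$ inscribe p→/padrond c→smuplu
[out] created
$ show
[out] -3234
$ openup p→/padrond
[out] smuplu

Answer: {browig=-777, niz=319, prefi=-3031/684}


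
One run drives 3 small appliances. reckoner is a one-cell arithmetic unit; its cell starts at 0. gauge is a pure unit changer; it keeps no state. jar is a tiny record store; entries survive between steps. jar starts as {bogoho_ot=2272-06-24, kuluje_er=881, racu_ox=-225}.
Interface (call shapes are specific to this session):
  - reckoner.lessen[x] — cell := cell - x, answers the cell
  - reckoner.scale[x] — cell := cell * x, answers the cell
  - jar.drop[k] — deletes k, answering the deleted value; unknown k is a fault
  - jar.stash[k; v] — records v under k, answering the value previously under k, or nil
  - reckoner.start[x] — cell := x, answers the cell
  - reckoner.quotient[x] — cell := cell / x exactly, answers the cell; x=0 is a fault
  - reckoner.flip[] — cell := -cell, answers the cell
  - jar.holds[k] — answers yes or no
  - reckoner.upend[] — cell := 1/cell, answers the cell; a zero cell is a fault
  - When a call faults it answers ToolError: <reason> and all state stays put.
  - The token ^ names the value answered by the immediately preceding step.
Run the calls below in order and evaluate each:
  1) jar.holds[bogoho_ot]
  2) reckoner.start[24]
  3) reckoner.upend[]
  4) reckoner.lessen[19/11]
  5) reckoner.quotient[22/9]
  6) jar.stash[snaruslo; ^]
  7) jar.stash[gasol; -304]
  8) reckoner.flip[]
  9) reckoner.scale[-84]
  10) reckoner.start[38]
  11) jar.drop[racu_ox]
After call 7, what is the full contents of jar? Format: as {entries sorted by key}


Answer: {bogoho_ot=2272-06-24, gasol=-304, kuluje_er=881, racu_ox=-225, snaruslo=-1335/1936}

Derivation:
> holds k→bogoho_ot
:: yes
> start x→24
:: 24
> upend
:: 1/24
> lessen x→19/11
:: -445/264
> quotient x→22/9
:: -1335/1936
> stash k→snaruslo v→^
:: nil
> stash k→gasol v→-304
:: nil
> flip
:: 1335/1936
> scale x→-84
:: -28035/484
> start x→38
:: 38
> drop k→racu_ox
:: -225


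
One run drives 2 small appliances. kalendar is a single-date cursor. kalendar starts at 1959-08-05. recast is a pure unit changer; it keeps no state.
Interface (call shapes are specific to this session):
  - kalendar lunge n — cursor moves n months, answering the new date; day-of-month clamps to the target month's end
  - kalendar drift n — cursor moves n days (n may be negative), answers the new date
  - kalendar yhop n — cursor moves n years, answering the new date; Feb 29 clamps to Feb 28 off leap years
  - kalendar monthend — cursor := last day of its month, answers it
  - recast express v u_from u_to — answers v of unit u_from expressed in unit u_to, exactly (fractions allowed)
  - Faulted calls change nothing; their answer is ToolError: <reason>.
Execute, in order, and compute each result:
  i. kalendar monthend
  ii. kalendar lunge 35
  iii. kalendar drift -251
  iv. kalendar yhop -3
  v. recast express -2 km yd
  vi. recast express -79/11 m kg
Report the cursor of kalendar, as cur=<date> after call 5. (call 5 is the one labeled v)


! 1. kalendar monthend() : 1959-08-31
! 2. kalendar lunge(n→35) : 1962-07-31
! 3. kalendar drift(n→-251) : 1961-11-22
! 4. kalendar yhop(n→-3) : 1958-11-22
! 5. recast express(v→-2, u_from→km, u_to→yd) : -2500000/1143
! 6. recast express(v→-79/11, u_from→m, u_to→kg) : ToolError: incompatible units

Answer: cur=1958-11-22


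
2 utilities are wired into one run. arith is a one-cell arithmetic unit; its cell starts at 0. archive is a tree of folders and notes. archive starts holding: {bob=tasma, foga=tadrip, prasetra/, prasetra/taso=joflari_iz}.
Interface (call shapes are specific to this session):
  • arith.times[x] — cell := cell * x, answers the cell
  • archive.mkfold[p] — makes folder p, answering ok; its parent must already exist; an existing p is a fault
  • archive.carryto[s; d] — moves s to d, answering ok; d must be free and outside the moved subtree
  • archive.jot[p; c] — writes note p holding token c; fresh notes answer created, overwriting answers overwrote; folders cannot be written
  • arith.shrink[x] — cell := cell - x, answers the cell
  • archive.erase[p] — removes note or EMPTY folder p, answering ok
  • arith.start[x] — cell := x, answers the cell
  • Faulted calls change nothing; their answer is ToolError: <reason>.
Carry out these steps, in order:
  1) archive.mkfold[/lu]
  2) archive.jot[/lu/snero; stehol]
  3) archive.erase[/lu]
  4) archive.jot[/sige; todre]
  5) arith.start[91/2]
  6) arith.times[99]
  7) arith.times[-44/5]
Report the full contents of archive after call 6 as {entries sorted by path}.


Answer: {bob=tasma, foga=tadrip, lu/, lu/snero=stehol, prasetra/, prasetra/taso=joflari_iz, sige=todre}

Derivation:
Now I run archive.mkfold with p=/lu, and observe ok.
I try archive.jot with p=/lu/snero, c=stehol, giving created.
Now I run archive.erase with p=/lu, and see ToolError: not empty.
Next I call archive.jot with p=/sige, c=todre, giving created.
I call arith.start with x=91/2, and get 91/2.
Then arith.times with x=99, → 9009/2.
I try arith.times with x=-44/5, giving -198198/5.


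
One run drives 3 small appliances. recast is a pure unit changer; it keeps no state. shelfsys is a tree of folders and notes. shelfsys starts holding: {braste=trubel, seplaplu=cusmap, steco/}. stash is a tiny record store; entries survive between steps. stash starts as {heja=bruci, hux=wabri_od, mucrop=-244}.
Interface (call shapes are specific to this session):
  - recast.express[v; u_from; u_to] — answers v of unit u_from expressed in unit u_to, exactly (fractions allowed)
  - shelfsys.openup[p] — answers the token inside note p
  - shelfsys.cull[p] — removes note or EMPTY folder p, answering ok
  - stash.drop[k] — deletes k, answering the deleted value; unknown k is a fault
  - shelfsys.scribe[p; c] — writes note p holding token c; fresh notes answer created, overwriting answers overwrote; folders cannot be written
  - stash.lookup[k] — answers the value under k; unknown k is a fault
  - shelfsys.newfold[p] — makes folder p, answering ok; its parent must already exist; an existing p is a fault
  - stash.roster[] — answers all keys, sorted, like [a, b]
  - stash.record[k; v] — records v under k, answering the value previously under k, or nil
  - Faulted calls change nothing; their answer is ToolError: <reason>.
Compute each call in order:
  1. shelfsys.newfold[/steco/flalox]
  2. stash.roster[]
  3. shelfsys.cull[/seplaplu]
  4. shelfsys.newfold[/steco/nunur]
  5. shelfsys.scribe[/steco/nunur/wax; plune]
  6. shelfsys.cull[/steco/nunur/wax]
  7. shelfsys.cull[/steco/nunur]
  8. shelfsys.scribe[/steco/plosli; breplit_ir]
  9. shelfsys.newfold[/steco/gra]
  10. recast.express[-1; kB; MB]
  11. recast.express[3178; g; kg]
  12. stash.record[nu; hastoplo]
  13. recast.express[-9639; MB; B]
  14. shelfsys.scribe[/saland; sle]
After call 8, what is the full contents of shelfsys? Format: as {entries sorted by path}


Answer: {braste=trubel, steco/, steco/flalox/, steco/plosli=breplit_ir}

Derivation:
# newfold(p→/steco/flalox) -> ok
# roster() -> [heja, hux, mucrop]
# cull(p→/seplaplu) -> ok
# newfold(p→/steco/nunur) -> ok
# scribe(p→/steco/nunur/wax, c→plune) -> created
# cull(p→/steco/nunur/wax) -> ok
# cull(p→/steco/nunur) -> ok
# scribe(p→/steco/plosli, c→breplit_ir) -> created
# newfold(p→/steco/gra) -> ok
# express(v→-1, u_from→kB, u_to→MB) -> -1/1000
# express(v→3178, u_from→g, u_to→kg) -> 1589/500
# record(k→nu, v→hastoplo) -> nil
# express(v→-9639, u_from→MB, u_to→B) -> -9639000000
# scribe(p→/saland, c→sle) -> created


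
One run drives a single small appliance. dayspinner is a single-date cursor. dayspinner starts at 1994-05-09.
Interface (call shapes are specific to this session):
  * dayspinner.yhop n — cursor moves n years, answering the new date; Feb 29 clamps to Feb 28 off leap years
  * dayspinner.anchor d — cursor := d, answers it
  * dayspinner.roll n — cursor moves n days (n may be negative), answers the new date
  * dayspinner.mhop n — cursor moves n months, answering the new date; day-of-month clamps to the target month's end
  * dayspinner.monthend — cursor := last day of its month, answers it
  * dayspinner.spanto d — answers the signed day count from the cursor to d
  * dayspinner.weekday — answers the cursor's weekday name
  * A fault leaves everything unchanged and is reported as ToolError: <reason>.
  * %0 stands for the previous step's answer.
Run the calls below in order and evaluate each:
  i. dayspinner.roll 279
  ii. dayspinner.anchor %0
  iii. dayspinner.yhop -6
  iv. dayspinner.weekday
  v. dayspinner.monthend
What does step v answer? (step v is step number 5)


I use roll(n=279), and get 1995-02-12.
I call anchor(d=%0), which returns 1995-02-12.
I use yhop(n=-6), and observe 1989-02-12.
Using weekday, and see Sunday.
I run monthend(), and get 1989-02-28.

Answer: 1989-02-28


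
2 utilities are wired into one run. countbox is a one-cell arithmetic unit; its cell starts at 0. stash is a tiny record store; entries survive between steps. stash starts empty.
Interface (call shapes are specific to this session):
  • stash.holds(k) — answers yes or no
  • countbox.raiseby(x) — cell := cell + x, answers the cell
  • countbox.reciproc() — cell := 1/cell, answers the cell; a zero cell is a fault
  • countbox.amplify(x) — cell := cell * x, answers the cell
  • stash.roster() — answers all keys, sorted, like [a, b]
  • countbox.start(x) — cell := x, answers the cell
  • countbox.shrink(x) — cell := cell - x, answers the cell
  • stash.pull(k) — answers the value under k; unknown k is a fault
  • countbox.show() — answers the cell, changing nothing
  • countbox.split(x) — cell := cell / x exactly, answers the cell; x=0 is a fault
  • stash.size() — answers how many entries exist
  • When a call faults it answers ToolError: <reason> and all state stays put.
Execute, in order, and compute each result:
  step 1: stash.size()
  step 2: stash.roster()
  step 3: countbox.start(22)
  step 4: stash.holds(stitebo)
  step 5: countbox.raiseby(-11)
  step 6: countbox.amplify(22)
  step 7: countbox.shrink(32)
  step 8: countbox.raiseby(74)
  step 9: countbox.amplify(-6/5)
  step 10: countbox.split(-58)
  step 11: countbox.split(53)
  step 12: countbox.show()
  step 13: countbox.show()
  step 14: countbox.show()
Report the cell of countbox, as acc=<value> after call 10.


Act: size[]
Obs: 0
Act: roster[]
Obs: []
Act: start[x='22']
Obs: 22
Act: holds[k='stitebo']
Obs: no
Act: raiseby[x='-11']
Obs: 11
Act: amplify[x='22']
Obs: 242
Act: shrink[x='32']
Obs: 210
Act: raiseby[x='74']
Obs: 284
Act: amplify[x='-6/5']
Obs: -1704/5
Act: split[x='-58']
Obs: 852/145
Act: split[x='53']
Obs: 852/7685
Act: show[]
Obs: 852/7685
Act: show[]
Obs: 852/7685
Act: show[]
Obs: 852/7685

Answer: acc=852/145
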